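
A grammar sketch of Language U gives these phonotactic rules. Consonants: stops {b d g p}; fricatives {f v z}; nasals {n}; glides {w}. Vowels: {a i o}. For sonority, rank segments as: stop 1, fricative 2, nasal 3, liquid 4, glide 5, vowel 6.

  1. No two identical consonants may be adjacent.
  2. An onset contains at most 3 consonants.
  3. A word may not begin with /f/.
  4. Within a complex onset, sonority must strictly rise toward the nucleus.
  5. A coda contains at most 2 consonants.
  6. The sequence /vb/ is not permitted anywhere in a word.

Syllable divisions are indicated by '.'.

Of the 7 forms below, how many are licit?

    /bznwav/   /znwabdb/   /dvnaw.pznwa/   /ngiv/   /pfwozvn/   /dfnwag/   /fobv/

0

/bznwav/ — violates constraint 2: syllable 1 onset /bznw/ has 4 consonants (> 3) → illicit
/znwabdb/ — violates constraint 5: syllable 1 coda /bdb/ has 3 consonants (> 2) → illicit
/dvnaw.pznwa/ — violates constraint 2: syllable 2 onset /pznw/ has 4 consonants (> 3) → illicit
/ngiv/ — violates constraint 4: syllable 1 onset /ng/: /n/ (nasal, 3) → /g/ (stop, 1) does not rise → illicit
/pfwozvn/ — violates constraint 5: syllable 1 coda /zvn/ has 3 consonants (> 2) → illicit
/dfnwag/ — violates constraint 2: syllable 1 onset /dfnw/ has 4 consonants (> 3) → illicit
/fobv/ — violates constraint 3: word begins with /f/ → illicit
No form is licit → 0.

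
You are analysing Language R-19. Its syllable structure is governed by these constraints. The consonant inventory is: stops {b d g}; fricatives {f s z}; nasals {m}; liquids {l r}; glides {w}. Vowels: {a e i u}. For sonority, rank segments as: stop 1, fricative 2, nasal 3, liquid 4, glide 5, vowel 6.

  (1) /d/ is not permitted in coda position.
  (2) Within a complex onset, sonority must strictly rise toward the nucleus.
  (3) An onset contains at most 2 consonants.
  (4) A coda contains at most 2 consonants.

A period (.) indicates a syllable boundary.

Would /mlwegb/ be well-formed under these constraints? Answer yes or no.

/mlwegb/ — violates constraint 3: syllable 1 onset /mlw/ has 3 consonants (> 2) → ill-formed

no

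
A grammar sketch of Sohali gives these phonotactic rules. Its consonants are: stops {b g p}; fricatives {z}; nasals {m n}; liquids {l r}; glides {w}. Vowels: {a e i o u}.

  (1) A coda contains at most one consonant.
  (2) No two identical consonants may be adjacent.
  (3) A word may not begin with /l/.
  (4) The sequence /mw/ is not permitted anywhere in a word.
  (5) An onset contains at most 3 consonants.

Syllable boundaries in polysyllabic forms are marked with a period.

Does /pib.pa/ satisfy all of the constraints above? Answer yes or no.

yes

/pib.pa/ — σ1 onset /p/, coda /b/ ok; σ2 onset /p/, coda /∅/ ok → well-formed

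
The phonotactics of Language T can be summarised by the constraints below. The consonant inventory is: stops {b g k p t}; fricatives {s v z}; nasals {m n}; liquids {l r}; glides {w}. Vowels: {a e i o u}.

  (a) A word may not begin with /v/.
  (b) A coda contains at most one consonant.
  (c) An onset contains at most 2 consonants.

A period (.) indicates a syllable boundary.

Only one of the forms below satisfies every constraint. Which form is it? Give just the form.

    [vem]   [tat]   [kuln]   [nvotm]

[vem] — violates constraint (a): word begins with /v/ → phonotactically illegal
[tat] — σ1 onset /t/, coda /t/ ok → phonotactically legal
[kuln] — violates constraint (b): syllable 1 coda /ln/ has 2 consonants (> 1) → phonotactically illegal
[nvotm] — violates constraint (b): syllable 1 coda /tm/ has 2 consonants (> 1) → phonotactically illegal

[tat]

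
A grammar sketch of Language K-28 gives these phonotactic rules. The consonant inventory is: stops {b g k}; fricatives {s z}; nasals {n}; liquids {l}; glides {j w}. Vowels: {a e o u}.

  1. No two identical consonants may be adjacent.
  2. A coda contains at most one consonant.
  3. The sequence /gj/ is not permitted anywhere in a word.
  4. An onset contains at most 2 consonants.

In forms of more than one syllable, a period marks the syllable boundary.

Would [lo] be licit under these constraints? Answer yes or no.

yes

[lo] — σ1 onset /l/, coda /∅/ ok → licit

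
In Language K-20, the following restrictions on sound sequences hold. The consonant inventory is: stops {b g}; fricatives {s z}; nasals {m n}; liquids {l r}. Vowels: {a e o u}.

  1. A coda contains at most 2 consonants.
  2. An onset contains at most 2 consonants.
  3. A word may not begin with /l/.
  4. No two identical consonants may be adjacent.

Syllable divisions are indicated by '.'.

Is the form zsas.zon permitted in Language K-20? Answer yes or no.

zsas.zon — σ1 onset /zs/ (2C), coda /s/ ok; σ2 onset /z/, coda /n/ ok → permitted

yes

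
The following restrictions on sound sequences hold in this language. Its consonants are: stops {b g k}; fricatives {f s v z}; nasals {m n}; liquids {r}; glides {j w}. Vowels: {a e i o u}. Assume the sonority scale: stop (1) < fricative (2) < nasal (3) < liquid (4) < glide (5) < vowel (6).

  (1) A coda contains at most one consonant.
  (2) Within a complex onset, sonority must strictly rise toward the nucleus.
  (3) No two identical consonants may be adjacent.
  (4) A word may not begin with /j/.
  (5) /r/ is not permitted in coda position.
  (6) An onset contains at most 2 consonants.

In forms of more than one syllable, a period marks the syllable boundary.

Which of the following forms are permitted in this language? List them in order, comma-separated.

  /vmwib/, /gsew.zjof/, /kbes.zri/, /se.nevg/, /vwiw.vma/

/vmwib/ — violates constraint 6: syllable 1 onset /vmw/ has 3 consonants (> 2) → not permitted
/gsew.zjof/ — σ1 onset /gs/ (1→2 rises), coda /w/ ok; σ2 onset /zj/ (2→5 rises), coda /f/ ok → permitted
/kbes.zri/ — violates constraint 2: syllable 1 onset /kb/: /k/ (stop, 1) → /b/ (stop, 1) does not rise → not permitted
/se.nevg/ — violates constraint 1: syllable 2 coda /vg/ has 2 consonants (> 1) → not permitted
/vwiw.vma/ — σ1 onset /vw/ (2→5 rises), coda /w/ ok; σ2 onset /vm/ (2→3 rises), coda /∅/ ok → permitted

/gsew.zjof/, /vwiw.vma/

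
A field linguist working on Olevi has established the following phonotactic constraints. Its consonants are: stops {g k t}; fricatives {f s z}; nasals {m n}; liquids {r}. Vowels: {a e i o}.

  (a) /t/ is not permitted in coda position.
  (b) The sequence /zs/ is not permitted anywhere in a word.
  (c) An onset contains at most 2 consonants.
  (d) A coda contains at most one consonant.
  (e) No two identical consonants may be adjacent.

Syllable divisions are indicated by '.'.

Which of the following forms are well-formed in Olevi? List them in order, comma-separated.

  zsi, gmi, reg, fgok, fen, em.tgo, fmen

zsi — violates constraint (b): contains banned sequence /zs/ → ill-formed
gmi — σ1 onset /gm/ (2C), coda /∅/ ok → well-formed
reg — σ1 onset /r/, coda /g/ ok → well-formed
fgok — σ1 onset /fg/ (2C), coda /k/ ok → well-formed
fen — σ1 onset /f/, coda /n/ ok → well-formed
em.tgo — σ1 onset /∅/, coda /m/ ok; σ2 onset /tg/ (2C), coda /∅/ ok → well-formed
fmen — σ1 onset /fm/ (2C), coda /n/ ok → well-formed

gmi, reg, fgok, fen, em.tgo, fmen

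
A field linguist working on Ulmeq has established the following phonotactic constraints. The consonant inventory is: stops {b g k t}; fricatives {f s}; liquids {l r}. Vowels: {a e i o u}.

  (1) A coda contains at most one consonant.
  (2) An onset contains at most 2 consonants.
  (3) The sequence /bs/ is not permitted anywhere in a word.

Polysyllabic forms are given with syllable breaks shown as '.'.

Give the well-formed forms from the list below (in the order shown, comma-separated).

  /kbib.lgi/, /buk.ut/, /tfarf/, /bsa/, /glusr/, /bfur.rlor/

/kbib.lgi/ — σ1 onset /kb/ (2C), coda /b/ ok; σ2 onset /lg/ (2C), coda /∅/ ok → well-formed
/buk.ut/ — σ1 onset /b/, coda /k/ ok; σ2 onset /∅/, coda /t/ ok → well-formed
/tfarf/ — violates constraint 1: syllable 1 coda /rf/ has 2 consonants (> 1) → ill-formed
/bsa/ — violates constraint 3: contains banned sequence /bs/ → ill-formed
/glusr/ — violates constraint 1: syllable 1 coda /sr/ has 2 consonants (> 1) → ill-formed
/bfur.rlor/ — σ1 onset /bf/ (2C), coda /r/ ok; σ2 onset /rl/ (2C), coda /r/ ok → well-formed

/kbib.lgi/, /buk.ut/, /bfur.rlor/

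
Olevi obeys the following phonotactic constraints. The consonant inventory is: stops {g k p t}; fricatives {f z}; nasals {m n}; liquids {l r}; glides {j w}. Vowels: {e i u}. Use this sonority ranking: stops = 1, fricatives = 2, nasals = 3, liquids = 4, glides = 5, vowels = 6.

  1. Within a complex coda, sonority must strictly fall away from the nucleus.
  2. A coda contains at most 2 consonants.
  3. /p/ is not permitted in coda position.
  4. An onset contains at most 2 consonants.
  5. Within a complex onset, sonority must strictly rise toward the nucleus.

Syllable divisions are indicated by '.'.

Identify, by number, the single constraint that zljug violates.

4

zljug: syllable 1 onset /zlj/ has 3 consonants (> 2).
This is a violation of constraint 4: "An onset contains at most 2 consonants."
The remaining constraints (1, 2, 3, 5) are satisfied.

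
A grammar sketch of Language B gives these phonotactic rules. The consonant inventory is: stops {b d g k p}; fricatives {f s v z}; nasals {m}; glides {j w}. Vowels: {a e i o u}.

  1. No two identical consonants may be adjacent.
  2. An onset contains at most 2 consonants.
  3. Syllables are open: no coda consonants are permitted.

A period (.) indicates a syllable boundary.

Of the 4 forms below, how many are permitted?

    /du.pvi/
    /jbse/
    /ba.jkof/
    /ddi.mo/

/du.pvi/ — σ1 onset /d/, coda /∅/ ok; σ2 onset /pv/ (2C), coda /∅/ ok → permitted
/jbse/ — violates constraint 2: syllable 1 onset /jbs/ has 3 consonants (> 2) → not permitted
/ba.jkof/ — violates constraint 3: syllable 2 coda /f/ has 1 consonant (> 0) → not permitted
/ddi.mo/ — violates constraint 1: adjacent identical consonants /dd/ → not permitted
Permitted: /du.pvi/ → 1.

1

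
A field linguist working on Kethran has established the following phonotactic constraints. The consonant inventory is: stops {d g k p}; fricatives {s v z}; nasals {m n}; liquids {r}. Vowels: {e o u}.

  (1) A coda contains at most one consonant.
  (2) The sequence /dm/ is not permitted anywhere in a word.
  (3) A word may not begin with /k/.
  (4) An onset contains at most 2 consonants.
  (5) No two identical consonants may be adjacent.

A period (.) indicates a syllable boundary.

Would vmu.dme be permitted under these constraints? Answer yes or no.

no

vmu.dme — violates constraint 2: contains banned sequence /dm/ → not permitted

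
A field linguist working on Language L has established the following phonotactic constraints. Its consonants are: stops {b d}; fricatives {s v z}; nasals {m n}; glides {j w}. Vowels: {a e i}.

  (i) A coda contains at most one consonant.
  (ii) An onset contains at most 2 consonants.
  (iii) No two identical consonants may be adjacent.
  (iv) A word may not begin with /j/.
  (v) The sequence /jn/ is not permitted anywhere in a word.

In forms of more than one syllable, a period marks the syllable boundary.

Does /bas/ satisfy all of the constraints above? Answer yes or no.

/bas/ — σ1 onset /b/, coda /s/ ok → licit

yes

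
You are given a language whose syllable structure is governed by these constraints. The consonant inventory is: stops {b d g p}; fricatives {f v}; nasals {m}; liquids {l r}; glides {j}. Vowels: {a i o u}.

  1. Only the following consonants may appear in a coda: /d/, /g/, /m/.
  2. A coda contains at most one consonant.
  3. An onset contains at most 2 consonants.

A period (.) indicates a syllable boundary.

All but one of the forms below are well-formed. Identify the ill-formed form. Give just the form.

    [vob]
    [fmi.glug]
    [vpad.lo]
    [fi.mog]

[vob] — violates constraint 1: syllable 1 coda contains /b/, which is not a licensed coda consonant → ill-formed
[fmi.glug] — σ1 onset /fm/ (2C), coda /∅/ ok; σ2 onset /gl/ (2C), coda /g/ ok → well-formed
[vpad.lo] — σ1 onset /vp/ (2C), coda /d/ ok; σ2 onset /l/, coda /∅/ ok → well-formed
[fi.mog] — σ1 onset /f/, coda /∅/ ok; σ2 onset /m/, coda /g/ ok → well-formed

[vob]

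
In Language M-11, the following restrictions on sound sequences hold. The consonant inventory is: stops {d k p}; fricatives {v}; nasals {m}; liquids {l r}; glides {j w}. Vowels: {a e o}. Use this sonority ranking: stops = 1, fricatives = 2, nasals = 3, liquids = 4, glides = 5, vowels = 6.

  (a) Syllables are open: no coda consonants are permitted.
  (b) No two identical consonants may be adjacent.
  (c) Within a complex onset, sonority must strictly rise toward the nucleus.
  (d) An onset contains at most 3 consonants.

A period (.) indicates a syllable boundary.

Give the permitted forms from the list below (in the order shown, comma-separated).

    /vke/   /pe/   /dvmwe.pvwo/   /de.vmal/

/vke/ — violates constraint (c): syllable 1 onset /vk/: /v/ (fricative, 2) → /k/ (stop, 1) does not rise → not permitted
/pe/ — σ1 onset /p/, coda /∅/ ok → permitted
/dvmwe.pvwo/ — violates constraint (d): syllable 1 onset /dvmw/ has 4 consonants (> 3) → not permitted
/de.vmal/ — violates constraint (a): syllable 2 coda /l/ has 1 consonant (> 0) → not permitted

/pe/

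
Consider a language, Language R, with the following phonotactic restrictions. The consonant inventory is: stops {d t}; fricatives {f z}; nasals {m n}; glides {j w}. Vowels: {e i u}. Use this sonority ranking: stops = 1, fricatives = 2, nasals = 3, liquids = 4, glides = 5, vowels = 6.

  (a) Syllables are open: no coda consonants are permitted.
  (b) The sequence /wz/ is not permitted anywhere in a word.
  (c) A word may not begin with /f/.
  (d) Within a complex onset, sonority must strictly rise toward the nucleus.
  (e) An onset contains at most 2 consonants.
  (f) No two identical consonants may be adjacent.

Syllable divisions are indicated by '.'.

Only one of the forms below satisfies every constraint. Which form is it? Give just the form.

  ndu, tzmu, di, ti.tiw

ndu — violates constraint (d): syllable 1 onset /nd/: /n/ (nasal, 3) → /d/ (stop, 1) does not rise → illicit
tzmu — violates constraint (e): syllable 1 onset /tzm/ has 3 consonants (> 2) → illicit
di — σ1 onset /d/, coda /∅/ ok → licit
ti.tiw — violates constraint (a): syllable 2 coda /w/ has 1 consonant (> 0) → illicit

di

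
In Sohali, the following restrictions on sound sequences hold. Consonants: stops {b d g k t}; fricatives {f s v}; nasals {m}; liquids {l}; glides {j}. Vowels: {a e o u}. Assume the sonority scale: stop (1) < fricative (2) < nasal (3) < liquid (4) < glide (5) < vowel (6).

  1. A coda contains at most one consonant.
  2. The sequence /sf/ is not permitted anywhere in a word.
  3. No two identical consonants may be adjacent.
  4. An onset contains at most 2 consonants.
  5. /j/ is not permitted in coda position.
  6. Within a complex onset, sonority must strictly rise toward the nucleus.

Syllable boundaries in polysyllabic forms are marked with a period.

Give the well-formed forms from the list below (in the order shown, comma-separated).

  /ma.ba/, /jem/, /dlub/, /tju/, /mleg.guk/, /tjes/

/ma.ba/ — σ1 onset /m/, coda /∅/ ok; σ2 onset /b/, coda /∅/ ok → well-formed
/jem/ — σ1 onset /j/, coda /m/ ok → well-formed
/dlub/ — σ1 onset /dl/ (1→4 rises), coda /b/ ok → well-formed
/tju/ — σ1 onset /tj/ (1→5 rises), coda /∅/ ok → well-formed
/mleg.guk/ — violates constraint 3: adjacent identical consonants /gg/ → ill-formed
/tjes/ — σ1 onset /tj/ (1→5 rises), coda /s/ ok → well-formed

/ma.ba/, /jem/, /dlub/, /tju/, /tjes/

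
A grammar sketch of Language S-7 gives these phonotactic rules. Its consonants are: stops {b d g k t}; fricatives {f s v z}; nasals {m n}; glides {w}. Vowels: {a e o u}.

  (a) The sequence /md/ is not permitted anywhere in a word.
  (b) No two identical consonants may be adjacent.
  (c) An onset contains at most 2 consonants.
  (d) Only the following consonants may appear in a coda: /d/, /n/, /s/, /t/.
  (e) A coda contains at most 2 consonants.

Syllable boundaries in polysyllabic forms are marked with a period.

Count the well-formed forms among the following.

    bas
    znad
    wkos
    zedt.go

4

bas — σ1 onset /b/, coda /s/ ok → well-formed
znad — σ1 onset /zn/ (2C), coda /d/ ok → well-formed
wkos — σ1 onset /wk/ (2C), coda /s/ ok → well-formed
zedt.go — σ1 onset /z/, coda /dt/ (2C) ok; σ2 onset /g/, coda /∅/ ok → well-formed
Well-formed: bas, znad, wkos, zedt.go → 4.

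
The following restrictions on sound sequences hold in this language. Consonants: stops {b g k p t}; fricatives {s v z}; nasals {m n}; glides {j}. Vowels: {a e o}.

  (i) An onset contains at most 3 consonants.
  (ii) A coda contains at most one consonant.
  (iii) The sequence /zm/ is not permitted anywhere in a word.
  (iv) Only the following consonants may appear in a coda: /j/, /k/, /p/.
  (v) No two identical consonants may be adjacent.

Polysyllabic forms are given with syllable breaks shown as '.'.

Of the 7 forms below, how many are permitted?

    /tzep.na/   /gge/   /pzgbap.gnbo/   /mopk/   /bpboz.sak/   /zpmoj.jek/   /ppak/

1

/tzep.na/ — σ1 onset /tz/ (2C), coda /p/ ok; σ2 onset /n/, coda /∅/ ok → permitted
/gge/ — violates constraint (v): adjacent identical consonants /gg/ → not permitted
/pzgbap.gnbo/ — violates constraint (i): syllable 1 onset /pzgb/ has 4 consonants (> 3) → not permitted
/mopk/ — violates constraint (ii): syllable 1 coda /pk/ has 2 consonants (> 1) → not permitted
/bpboz.sak/ — violates constraint (iv): syllable 1 coda contains /z/, which is not a licensed coda consonant → not permitted
/zpmoj.jek/ — violates constraint (v): adjacent identical consonants /jj/ → not permitted
/ppak/ — violates constraint (v): adjacent identical consonants /pp/ → not permitted
Permitted: /tzep.na/ → 1.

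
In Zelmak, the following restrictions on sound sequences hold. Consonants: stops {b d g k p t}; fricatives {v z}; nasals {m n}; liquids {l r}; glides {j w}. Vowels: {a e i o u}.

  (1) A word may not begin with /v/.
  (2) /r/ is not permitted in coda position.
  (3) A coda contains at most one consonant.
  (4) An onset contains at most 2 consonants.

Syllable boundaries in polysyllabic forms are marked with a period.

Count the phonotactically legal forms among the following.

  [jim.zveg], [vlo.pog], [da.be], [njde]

[jim.zveg] — σ1 onset /j/, coda /m/ ok; σ2 onset /zv/ (2C), coda /g/ ok → phonotactically legal
[vlo.pog] — violates constraint 1: word begins with /v/ → phonotactically illegal
[da.be] — σ1 onset /d/, coda /∅/ ok; σ2 onset /b/, coda /∅/ ok → phonotactically legal
[njde] — violates constraint 4: syllable 1 onset /njd/ has 3 consonants (> 2) → phonotactically illegal
Phonotactically legal: [jim.zveg], [da.be] → 2.

2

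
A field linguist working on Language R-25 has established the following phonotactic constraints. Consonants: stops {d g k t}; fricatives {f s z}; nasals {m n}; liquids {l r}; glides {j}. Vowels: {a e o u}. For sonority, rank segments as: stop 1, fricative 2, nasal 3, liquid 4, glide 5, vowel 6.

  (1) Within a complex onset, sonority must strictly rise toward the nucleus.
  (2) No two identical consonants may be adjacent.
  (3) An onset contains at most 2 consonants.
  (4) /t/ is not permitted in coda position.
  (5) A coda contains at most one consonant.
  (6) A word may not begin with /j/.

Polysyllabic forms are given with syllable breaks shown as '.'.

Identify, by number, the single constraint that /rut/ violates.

/rut/: syllable 1 coda contains /t/.
This is a violation of constraint 4: "/t/ is not permitted in coda position."
The remaining constraints (1, 2, 3, 5, 6) are satisfied.

4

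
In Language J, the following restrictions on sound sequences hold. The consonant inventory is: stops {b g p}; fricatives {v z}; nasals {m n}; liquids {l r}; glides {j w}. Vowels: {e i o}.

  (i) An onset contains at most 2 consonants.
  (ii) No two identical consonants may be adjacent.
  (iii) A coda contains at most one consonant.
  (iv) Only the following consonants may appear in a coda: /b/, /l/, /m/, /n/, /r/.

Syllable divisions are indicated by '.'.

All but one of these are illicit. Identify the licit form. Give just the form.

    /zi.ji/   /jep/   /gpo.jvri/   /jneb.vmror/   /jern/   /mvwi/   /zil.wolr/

/zi.ji/ — σ1 onset /z/, coda /∅/ ok; σ2 onset /j/, coda /∅/ ok → licit
/jep/ — violates constraint (iv): syllable 1 coda contains /p/, which is not a licensed coda consonant → illicit
/gpo.jvri/ — violates constraint (i): syllable 2 onset /jvr/ has 3 consonants (> 2) → illicit
/jneb.vmror/ — violates constraint (i): syllable 2 onset /vmr/ has 3 consonants (> 2) → illicit
/jern/ — violates constraint (iii): syllable 1 coda /rn/ has 2 consonants (> 1) → illicit
/mvwi/ — violates constraint (i): syllable 1 onset /mvw/ has 3 consonants (> 2) → illicit
/zil.wolr/ — violates constraint (iii): syllable 2 coda /lr/ has 2 consonants (> 1) → illicit

/zi.ji/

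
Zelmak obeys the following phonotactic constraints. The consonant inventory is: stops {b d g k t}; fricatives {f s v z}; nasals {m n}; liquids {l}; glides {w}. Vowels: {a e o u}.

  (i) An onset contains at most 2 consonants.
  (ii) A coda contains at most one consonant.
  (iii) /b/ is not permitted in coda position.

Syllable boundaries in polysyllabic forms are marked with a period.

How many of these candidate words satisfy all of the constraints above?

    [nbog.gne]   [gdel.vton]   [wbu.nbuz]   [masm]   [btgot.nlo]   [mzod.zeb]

[nbog.gne] — σ1 onset /nb/ (2C), coda /g/ ok; σ2 onset /gn/ (2C), coda /∅/ ok → permitted
[gdel.vton] — σ1 onset /gd/ (2C), coda /l/ ok; σ2 onset /vt/ (2C), coda /n/ ok → permitted
[wbu.nbuz] — σ1 onset /wb/ (2C), coda /∅/ ok; σ2 onset /nb/ (2C), coda /z/ ok → permitted
[masm] — violates constraint (ii): syllable 1 coda /sm/ has 2 consonants (> 1) → not permitted
[btgot.nlo] — violates constraint (i): syllable 1 onset /btg/ has 3 consonants (> 2) → not permitted
[mzod.zeb] — violates constraint (iii): syllable 2 coda contains /b/ → not permitted
Permitted: [nbog.gne], [gdel.vton], [wbu.nbuz] → 3.

3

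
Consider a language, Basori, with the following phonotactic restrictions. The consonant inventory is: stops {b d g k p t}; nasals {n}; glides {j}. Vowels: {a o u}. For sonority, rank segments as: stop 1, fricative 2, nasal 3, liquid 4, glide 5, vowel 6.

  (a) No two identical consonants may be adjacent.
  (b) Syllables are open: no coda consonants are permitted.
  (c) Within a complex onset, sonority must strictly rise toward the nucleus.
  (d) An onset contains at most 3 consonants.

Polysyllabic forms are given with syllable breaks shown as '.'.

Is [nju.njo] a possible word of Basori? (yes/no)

yes

[nju.njo] — σ1 onset /nj/ (3→5 rises), coda /∅/ ok; σ2 onset /nj/ (3→5 rises), coda /∅/ ok → licit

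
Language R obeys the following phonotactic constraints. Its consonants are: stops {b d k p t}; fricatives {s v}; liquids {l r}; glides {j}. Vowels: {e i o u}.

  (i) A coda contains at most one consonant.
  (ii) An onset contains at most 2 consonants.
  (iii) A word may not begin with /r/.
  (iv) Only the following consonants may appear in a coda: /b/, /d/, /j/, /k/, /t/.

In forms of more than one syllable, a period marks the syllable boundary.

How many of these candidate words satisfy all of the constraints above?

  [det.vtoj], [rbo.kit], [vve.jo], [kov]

[det.vtoj] — σ1 onset /d/, coda /t/ ok; σ2 onset /vt/ (2C), coda /j/ ok → permitted
[rbo.kit] — violates constraint (iii): word begins with /r/ → not permitted
[vve.jo] — σ1 onset /vv/ (2C), coda /∅/ ok; σ2 onset /j/, coda /∅/ ok → permitted
[kov] — violates constraint (iv): syllable 1 coda contains /v/, which is not a licensed coda consonant → not permitted
Permitted: [det.vtoj], [vve.jo] → 2.

2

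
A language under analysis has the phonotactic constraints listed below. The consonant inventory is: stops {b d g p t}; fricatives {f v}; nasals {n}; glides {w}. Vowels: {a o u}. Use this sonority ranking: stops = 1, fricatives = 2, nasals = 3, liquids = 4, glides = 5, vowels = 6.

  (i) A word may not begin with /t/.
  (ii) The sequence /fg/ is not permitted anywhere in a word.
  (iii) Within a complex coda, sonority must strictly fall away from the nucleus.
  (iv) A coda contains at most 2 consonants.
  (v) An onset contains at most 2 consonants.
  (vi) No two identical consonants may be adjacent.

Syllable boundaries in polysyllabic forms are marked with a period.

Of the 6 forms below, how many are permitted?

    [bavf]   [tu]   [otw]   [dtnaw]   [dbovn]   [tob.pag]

[bavf] — violates constraint (iii): syllable 1 coda /vf/: /v/ (fricative, 2) → /f/ (fricative, 2) does not fall → not permitted
[tu] — violates constraint (i): word begins with /t/ → not permitted
[otw] — violates constraint (iii): syllable 1 coda /tw/: /t/ (stop, 1) → /w/ (glide, 5) does not fall → not permitted
[dtnaw] — violates constraint (v): syllable 1 onset /dtn/ has 3 consonants (> 2) → not permitted
[dbovn] — violates constraint (iii): syllable 1 coda /vn/: /v/ (fricative, 2) → /n/ (nasal, 3) does not fall → not permitted
[tob.pag] — violates constraint (i): word begins with /t/ → not permitted
No form is permitted → 0.

0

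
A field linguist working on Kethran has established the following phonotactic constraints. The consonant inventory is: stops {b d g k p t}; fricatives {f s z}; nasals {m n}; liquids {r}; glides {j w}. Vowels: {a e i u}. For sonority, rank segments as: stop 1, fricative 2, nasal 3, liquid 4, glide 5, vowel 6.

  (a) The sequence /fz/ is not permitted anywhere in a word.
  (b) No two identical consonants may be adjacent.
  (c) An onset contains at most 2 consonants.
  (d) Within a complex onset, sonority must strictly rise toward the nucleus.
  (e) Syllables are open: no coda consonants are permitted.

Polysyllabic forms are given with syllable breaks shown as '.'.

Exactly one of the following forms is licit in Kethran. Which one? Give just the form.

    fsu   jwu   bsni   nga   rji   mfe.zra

fsu — violates constraint (d): syllable 1 onset /fs/: /f/ (fricative, 2) → /s/ (fricative, 2) does not rise → illicit
jwu — violates constraint (d): syllable 1 onset /jw/: /j/ (glide, 5) → /w/ (glide, 5) does not rise → illicit
bsni — violates constraint (c): syllable 1 onset /bsn/ has 3 consonants (> 2) → illicit
nga — violates constraint (d): syllable 1 onset /ng/: /n/ (nasal, 3) → /g/ (stop, 1) does not rise → illicit
rji — σ1 onset /rj/ (4→5 rises), coda /∅/ ok → licit
mfe.zra — violates constraint (d): syllable 1 onset /mf/: /m/ (nasal, 3) → /f/ (fricative, 2) does not rise → illicit

rji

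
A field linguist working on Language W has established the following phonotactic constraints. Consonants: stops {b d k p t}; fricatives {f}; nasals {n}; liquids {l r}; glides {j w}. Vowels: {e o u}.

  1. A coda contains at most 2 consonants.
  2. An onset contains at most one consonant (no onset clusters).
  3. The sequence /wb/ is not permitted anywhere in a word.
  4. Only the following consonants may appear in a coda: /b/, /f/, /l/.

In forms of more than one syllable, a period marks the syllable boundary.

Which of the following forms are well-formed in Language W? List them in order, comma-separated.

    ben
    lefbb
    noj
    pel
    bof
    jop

pel, bof

ben — violates constraint 4: syllable 1 coda contains /n/, which is not a licensed coda consonant → ill-formed
lefbb — violates constraint 1: syllable 1 coda /fbb/ has 3 consonants (> 2) → ill-formed
noj — violates constraint 4: syllable 1 coda contains /j/, which is not a licensed coda consonant → ill-formed
pel — σ1 onset /p/, coda /l/ ok → well-formed
bof — σ1 onset /b/, coda /f/ ok → well-formed
jop — violates constraint 4: syllable 1 coda contains /p/, which is not a licensed coda consonant → ill-formed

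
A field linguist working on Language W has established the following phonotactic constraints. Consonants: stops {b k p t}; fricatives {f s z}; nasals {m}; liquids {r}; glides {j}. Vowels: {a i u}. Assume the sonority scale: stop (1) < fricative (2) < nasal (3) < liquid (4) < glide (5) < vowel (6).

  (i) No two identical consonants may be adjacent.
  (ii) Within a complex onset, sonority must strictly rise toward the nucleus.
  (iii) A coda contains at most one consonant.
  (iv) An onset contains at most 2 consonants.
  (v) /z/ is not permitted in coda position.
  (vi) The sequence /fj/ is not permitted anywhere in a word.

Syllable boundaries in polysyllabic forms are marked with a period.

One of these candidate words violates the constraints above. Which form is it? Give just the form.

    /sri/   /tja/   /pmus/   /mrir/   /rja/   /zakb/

/sri/ — σ1 onset /sr/ (2→4 rises), coda /∅/ ok → well-formed
/tja/ — σ1 onset /tj/ (1→5 rises), coda /∅/ ok → well-formed
/pmus/ — σ1 onset /pm/ (1→3 rises), coda /s/ ok → well-formed
/mrir/ — σ1 onset /mr/ (3→4 rises), coda /r/ ok → well-formed
/rja/ — σ1 onset /rj/ (4→5 rises), coda /∅/ ok → well-formed
/zakb/ — violates constraint (iii): syllable 1 coda /kb/ has 2 consonants (> 1) → ill-formed

/zakb/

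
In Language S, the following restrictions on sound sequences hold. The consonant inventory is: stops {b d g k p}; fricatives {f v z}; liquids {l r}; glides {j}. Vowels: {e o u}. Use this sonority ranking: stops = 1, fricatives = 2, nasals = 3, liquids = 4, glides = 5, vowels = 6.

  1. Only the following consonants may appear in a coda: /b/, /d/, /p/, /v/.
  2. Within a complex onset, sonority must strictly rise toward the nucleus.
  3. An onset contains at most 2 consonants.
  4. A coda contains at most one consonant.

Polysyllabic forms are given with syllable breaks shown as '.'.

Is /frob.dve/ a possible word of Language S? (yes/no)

/frob.dve/ — σ1 onset /fr/ (2→4 rises), coda /b/ ok; σ2 onset /dv/ (1→2 rises), coda /∅/ ok → permitted

yes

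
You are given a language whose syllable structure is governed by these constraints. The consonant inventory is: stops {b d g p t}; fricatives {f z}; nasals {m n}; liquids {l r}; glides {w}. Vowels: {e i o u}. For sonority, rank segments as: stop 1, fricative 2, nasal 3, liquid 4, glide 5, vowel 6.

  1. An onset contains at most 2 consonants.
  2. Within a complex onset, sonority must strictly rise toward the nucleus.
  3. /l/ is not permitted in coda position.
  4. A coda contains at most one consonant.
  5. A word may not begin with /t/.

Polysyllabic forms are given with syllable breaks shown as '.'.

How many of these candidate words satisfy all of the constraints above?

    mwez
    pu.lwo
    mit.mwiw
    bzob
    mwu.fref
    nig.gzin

mwez — σ1 onset /mw/ (3→5 rises), coda /z/ ok → licit
pu.lwo — σ1 onset /p/, coda /∅/ ok; σ2 onset /lw/ (4→5 rises), coda /∅/ ok → licit
mit.mwiw — σ1 onset /m/, coda /t/ ok; σ2 onset /mw/ (3→5 rises), coda /w/ ok → licit
bzob — σ1 onset /bz/ (1→2 rises), coda /b/ ok → licit
mwu.fref — σ1 onset /mw/ (3→5 rises), coda /∅/ ok; σ2 onset /fr/ (2→4 rises), coda /f/ ok → licit
nig.gzin — σ1 onset /n/, coda /g/ ok; σ2 onset /gz/ (1→2 rises), coda /n/ ok → licit
Licit: mwez, pu.lwo, mit.mwiw, bzob, mwu.fref, nig.gzin → 6.

6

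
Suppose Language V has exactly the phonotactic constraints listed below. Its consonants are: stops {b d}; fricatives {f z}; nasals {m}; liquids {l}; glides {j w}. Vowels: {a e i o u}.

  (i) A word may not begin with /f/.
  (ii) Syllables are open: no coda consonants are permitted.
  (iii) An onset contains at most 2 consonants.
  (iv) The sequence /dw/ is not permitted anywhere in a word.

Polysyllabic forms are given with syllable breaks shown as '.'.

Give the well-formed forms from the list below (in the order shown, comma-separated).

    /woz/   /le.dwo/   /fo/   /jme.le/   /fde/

/woz/ — violates constraint (ii): syllable 1 coda /z/ has 1 consonant (> 0) → ill-formed
/le.dwo/ — violates constraint (iv): contains banned sequence /dw/ → ill-formed
/fo/ — violates constraint (i): word begins with /f/ → ill-formed
/jme.le/ — σ1 onset /jm/ (2C), coda /∅/ ok; σ2 onset /l/, coda /∅/ ok → well-formed
/fde/ — violates constraint (i): word begins with /f/ → ill-formed

/jme.le/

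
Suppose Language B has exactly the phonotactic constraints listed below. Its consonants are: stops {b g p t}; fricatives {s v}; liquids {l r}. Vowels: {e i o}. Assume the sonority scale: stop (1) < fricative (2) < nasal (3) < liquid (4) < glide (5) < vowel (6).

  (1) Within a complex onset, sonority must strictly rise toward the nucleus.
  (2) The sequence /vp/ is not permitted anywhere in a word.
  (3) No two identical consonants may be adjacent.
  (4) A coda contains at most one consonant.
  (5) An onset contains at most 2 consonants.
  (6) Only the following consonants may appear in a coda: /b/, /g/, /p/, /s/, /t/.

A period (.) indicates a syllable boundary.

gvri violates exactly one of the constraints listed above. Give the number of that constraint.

gvri: syllable 1 onset /gvr/ has 3 consonants (> 2).
This is a violation of constraint 5: "An onset contains at most 2 consonants."
The remaining constraints (1, 2, 3, 4, 6) are satisfied.

5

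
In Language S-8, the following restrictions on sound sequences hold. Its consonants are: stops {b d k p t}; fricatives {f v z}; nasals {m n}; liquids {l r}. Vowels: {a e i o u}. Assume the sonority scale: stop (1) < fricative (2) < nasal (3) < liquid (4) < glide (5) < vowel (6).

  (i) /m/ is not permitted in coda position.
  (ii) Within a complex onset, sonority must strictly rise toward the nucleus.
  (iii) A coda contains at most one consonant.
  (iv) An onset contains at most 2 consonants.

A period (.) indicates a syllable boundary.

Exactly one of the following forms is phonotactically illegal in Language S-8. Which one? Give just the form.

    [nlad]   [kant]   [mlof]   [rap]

[nlad] — σ1 onset /nl/ (3→4 rises), coda /d/ ok → phonotactically legal
[kant] — violates constraint (iii): syllable 1 coda /nt/ has 2 consonants (> 1) → phonotactically illegal
[mlof] — σ1 onset /ml/ (3→4 rises), coda /f/ ok → phonotactically legal
[rap] — σ1 onset /r/, coda /p/ ok → phonotactically legal

[kant]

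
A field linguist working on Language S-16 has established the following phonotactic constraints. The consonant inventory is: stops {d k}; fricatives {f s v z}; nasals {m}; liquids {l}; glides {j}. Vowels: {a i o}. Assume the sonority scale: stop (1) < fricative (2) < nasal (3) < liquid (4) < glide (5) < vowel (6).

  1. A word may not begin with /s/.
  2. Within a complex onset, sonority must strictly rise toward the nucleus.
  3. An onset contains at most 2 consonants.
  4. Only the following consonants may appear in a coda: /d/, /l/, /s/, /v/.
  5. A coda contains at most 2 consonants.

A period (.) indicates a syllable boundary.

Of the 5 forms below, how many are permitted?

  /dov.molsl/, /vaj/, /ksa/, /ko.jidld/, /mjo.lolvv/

1

/dov.molsl/ — violates constraint 5: syllable 2 coda /lsl/ has 3 consonants (> 2) → not permitted
/vaj/ — violates constraint 4: syllable 1 coda contains /j/, which is not a licensed coda consonant → not permitted
/ksa/ — σ1 onset /ks/ (1→2 rises), coda /∅/ ok → permitted
/ko.jidld/ — violates constraint 5: syllable 2 coda /dld/ has 3 consonants (> 2) → not permitted
/mjo.lolvv/ — violates constraint 5: syllable 2 coda /lvv/ has 3 consonants (> 2) → not permitted
Permitted: /ksa/ → 1.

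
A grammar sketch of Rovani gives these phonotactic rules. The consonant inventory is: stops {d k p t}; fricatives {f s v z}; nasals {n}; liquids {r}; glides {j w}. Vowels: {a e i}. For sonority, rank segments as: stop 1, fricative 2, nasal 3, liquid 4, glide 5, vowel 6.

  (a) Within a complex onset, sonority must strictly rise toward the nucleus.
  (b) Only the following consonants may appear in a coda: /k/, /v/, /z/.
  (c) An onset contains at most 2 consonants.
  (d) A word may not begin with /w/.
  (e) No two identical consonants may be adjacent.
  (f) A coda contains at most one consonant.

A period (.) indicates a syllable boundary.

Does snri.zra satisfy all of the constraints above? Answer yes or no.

no

snri.zra — violates constraint (c): syllable 1 onset /snr/ has 3 consonants (> 2) → not permitted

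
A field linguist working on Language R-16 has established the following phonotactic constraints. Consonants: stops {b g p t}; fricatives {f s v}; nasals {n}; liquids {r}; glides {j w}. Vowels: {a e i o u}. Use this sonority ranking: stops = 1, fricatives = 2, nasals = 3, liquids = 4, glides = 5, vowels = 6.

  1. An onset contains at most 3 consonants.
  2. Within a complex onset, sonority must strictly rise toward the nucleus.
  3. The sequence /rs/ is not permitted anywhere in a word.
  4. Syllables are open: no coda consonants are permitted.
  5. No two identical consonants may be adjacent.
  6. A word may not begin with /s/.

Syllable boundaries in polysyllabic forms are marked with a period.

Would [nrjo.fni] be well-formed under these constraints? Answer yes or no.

yes

[nrjo.fni] — σ1 onset /nrj/ (3→4→5 rises), coda /∅/ ok; σ2 onset /fn/ (2→3 rises), coda /∅/ ok → well-formed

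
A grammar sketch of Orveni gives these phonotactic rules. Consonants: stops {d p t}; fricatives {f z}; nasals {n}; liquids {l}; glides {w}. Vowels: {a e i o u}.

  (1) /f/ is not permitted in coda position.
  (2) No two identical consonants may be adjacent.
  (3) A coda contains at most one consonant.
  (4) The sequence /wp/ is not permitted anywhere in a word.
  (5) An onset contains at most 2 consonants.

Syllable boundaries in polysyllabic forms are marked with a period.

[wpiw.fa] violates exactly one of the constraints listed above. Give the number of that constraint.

4

[wpiw.fa]: contains banned sequence /wp/.
This is a violation of constraint 4: "The sequence /wp/ is not permitted anywhere in a word."
The remaining constraints (1, 2, 3, 5) are satisfied.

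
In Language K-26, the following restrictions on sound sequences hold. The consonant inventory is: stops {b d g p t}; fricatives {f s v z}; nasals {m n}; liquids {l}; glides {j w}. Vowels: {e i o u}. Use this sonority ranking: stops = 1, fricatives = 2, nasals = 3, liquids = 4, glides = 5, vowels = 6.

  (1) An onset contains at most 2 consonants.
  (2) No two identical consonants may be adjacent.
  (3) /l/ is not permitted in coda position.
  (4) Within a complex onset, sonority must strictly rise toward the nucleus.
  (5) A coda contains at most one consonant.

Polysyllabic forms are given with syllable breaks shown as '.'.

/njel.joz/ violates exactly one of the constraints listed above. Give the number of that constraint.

3

/njel.joz/: syllable 1 coda contains /l/.
This is a violation of constraint 3: "/l/ is not permitted in coda position."
The remaining constraints (1, 2, 4, 5) are satisfied.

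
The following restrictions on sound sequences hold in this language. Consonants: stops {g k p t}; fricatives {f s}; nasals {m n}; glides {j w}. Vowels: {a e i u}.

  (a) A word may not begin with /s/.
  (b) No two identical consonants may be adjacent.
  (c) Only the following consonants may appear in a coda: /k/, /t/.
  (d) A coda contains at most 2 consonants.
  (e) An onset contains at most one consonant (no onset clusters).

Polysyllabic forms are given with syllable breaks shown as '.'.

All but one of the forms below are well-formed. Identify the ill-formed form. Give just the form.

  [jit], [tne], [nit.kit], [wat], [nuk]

[jit] — σ1 onset /j/, coda /t/ ok → well-formed
[tne] — violates constraint (e): syllable 1 onset /tn/ has 2 consonants (> 1) → ill-formed
[nit.kit] — σ1 onset /n/, coda /t/ ok; σ2 onset /k/, coda /t/ ok → well-formed
[wat] — σ1 onset /w/, coda /t/ ok → well-formed
[nuk] — σ1 onset /n/, coda /k/ ok → well-formed

[tne]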